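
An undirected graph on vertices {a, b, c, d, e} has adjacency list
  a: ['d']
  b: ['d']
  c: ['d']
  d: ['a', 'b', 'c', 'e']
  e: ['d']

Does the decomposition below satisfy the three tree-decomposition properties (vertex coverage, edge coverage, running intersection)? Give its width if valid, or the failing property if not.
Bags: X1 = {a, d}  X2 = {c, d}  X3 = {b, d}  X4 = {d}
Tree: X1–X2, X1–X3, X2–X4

No — vertex e appears in no bag.

A tree decomposition must satisfy three properties: every vertex lies in some bag; for every edge, both endpoints lie together in some bag; and for every vertex, the bags containing it form a connected subtree. Here vertex e appears in no bag, so the decomposition is invalid.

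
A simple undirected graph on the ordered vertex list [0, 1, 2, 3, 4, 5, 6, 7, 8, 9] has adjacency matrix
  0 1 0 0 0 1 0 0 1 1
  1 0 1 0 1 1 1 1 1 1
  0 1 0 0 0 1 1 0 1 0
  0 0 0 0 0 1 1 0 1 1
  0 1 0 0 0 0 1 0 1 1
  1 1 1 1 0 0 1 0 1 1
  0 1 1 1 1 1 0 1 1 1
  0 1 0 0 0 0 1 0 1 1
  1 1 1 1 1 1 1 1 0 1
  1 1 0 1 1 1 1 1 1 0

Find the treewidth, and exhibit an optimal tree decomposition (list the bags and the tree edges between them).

Each bag holds 5 vertices, so the decomposition has width 4, which upper-bounds the treewidth. On the other hand G contains the 5-clique {0, 1, 5, 8, 9}. A clique must lie in a single bag of any decomposition, so no decomposition can have width below 4. Combining the bounds, tw(G) = 4.

Treewidth 4.
Bags: B1 = {1, 5, 6, 8, 9}  B2 = {1, 2, 5, 6, 8}  B3 = {0, 1, 5, 8, 9}  B4 = {3, 5, 6, 8, 9}  B5 = {1, 4, 6, 8, 9}  B6 = {1, 6, 7, 8, 9}
Tree: B1–B2, B1–B3, B1–B4, B1–B5, B1–B6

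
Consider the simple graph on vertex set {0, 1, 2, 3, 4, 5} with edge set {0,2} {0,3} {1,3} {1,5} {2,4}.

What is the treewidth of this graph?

A width-1 tree decomposition is:
Bags: B1 = {2, 4}  B2 = {0, 2}  B3 = {0, 3}  B4 = {1, 3}  B5 = {1, 5}
Tree: B1–B2, B2–B3, B3–B4, B4–B5
Every bag has size at most 2, so the width is 2 − 1 = 1 and tw(G) ≤ 1. G has an edge, so its treewidth is at least 1. The upper and lower bounds meet at 1, so that is the treewidth.

1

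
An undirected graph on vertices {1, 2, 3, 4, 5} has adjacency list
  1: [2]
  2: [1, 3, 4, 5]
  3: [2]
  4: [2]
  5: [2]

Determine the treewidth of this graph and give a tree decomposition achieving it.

Treewidth 1.
One optimal decomposition is:
Bags: B1 = {2, 4}  B2 = {1, 2}  B3 = {2, 3}  B4 = {2, 5}
Tree: B1–B2, B1–B3, B2–B4

The largest bag has 2 vertices, giving width 1; this decomposition certifies tw(G) ≤ 1. G has an edge, so its treewidth is at least 1. The upper and lower bounds meet at 1, so that is the treewidth.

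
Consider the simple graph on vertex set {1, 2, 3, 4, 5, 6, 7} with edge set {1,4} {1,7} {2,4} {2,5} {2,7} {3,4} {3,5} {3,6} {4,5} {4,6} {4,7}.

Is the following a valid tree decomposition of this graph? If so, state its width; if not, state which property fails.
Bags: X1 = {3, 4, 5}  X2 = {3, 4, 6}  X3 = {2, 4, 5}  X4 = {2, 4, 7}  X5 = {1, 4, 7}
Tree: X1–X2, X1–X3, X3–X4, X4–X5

Yes; width 2.

Vertex coverage: the bags together contain {1, 2, 3, 4, 5, 6, 7}, the full vertex set. Edge coverage: each edge of G has both endpoints in at least one bag. Running intersection: for every vertex, the bags containing it form a connected subtree. All three properties hold, so this is a valid tree decomposition of width max|bag| − 1 = 2, and hence tw(G) ≤ 2.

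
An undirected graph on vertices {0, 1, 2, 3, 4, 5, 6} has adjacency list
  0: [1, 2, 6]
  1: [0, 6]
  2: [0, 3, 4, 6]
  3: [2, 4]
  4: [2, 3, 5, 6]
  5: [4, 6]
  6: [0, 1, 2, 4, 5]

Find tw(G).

2

A width-2 tree decomposition is:
Bags: B1 = {0, 1, 6}  B2 = {0, 2, 6}  B3 = {2, 4, 6}  B4 = {2, 3, 4}  B5 = {4, 5, 6}
Tree: B1–B2, B2–B3, B3–B4, B3–B5
The largest bag has 3 vertices, giving width 2; this decomposition certifies tw(G) ≤ 2. For the lower bound, the 3 vertices {2, 3, 4} are pairwise adjacent, and any tree decomposition puts a clique entirely inside one bag — forcing width ≥ 2. Hence tw(G) = 2 exactly.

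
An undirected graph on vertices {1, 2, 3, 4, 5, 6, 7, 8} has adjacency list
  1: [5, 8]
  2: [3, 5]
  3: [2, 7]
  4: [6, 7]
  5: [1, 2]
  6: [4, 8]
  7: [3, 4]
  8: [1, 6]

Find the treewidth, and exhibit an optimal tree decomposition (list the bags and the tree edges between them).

Treewidth 2.
One such decomposition:
Bags: B1 = {3, 4, 7}  B2 = {3, 4, 6}  B3 = {3, 6, 8}  B4 = {1, 3, 8}  B5 = {1, 3, 5}  B6 = {2, 3, 5}
Tree: B1–B2, B2–B3, B3–B4, B4–B5, B5–B6

The largest bag has 3 vertices, giving width 2; this decomposition certifies tw(G) ≤ 2. The edges 3–7–4–6–8–1–5–2–3 form a cycle, so G is not a tree and its treewidth is at least 2. Combining the bounds, tw(G) = 2.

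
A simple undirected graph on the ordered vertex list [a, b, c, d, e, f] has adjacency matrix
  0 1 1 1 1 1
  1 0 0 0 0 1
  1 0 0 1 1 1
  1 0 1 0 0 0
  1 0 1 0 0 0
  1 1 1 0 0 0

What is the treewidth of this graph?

A width-2 tree decomposition is:
Bags: B1 = {a, c, f}  B2 = {a, b, f}  B3 = {a, c, e}  B4 = {a, c, d}
Tree: B1–B2, B1–B3, B3–B4
Each bag holds 3 vertices, so the decomposition has width 2, which upper-bounds the treewidth. On the other hand G contains the 3-clique {a, c, d}. A clique must lie in a single bag of any decomposition, so no decomposition can have width below 2. Hence tw(G) = 2 exactly.

2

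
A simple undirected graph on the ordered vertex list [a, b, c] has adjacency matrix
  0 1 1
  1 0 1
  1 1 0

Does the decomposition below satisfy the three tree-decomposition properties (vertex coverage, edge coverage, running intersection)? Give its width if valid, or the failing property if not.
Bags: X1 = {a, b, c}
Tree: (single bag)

Every vertex of G appears in some bag (union = {a, b, c}); every edge is covered by a bag; and for each vertex v the set of bags containing v is connected in the bag tree. The decomposition is therefore valid. The largest bag has 3 vertices, so the width is 2.

Yes; width 2.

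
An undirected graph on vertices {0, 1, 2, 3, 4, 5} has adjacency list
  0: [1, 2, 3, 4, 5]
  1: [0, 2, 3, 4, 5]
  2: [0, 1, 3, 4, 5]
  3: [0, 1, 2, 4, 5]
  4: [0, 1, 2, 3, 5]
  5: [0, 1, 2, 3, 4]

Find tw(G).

5

A width-5 tree decomposition is:
Bags: B1 = {0, 1, 2, 3, 4, 5}
Tree: (single bag)
A single bag containing all 6 vertices is trivially a valid decomposition of width 5. For the lower bound, the 6 vertices {0, 1, 2, 3, 4, 5} are pairwise adjacent, and any tree decomposition puts a clique entirely inside one bag — forcing width ≥ 5. Hence tw(G) = 5 exactly.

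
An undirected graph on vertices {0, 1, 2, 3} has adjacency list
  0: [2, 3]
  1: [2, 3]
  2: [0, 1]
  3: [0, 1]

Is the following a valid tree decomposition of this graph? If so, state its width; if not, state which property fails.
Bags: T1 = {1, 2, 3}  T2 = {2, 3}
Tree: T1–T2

No — vertex 0 appears in no bag.

A tree decomposition must satisfy three properties: every vertex lies in some bag; for every edge, both endpoints lie together in some bag; and for every vertex, the bags containing it form a connected subtree. Here vertex 0 appears in no bag, so the decomposition is invalid.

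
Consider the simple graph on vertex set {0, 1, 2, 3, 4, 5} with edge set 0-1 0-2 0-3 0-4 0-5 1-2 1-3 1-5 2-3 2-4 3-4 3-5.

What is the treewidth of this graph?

A width-3 tree decomposition is:
Bags: B1 = {0, 2, 3, 4}  B2 = {0, 1, 2, 3}  B3 = {0, 1, 3, 5}
Tree: B1–B2, B2–B3
Every bag has size at most 4, so the width is 4 − 1 = 3 and tw(G) ≤ 3. On the other hand G contains the 4-clique {0, 1, 2, 3}. A clique must lie in a single bag of any decomposition, so no decomposition can have width below 3. Combining the bounds, tw(G) = 3.

3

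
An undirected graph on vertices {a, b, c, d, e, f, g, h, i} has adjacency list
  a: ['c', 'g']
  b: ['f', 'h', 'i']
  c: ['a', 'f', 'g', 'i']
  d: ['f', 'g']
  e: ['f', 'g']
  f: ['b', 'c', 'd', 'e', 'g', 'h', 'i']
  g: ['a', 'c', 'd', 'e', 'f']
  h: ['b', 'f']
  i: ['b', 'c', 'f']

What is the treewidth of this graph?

A width-2 tree decomposition is:
Bags: B1 = {c, f, g}  B2 = {c, f, i}  B3 = {b, f, i}  B4 = {e, f, g}  B5 = {a, c, g}  B6 = {d, f, g}  B7 = {b, f, h}
Tree: B1–B2, B2–B3, B1–B4, B1–B5, B1–B6, B3–B7
Each bag holds 3 vertices, so the decomposition has width 2, which upper-bounds the treewidth. On the other hand G contains the 3-clique {a, c, g}. A clique must lie in a single bag of any decomposition, so no decomposition can have width below 2. The upper and lower bounds meet at 2, so that is the treewidth.

2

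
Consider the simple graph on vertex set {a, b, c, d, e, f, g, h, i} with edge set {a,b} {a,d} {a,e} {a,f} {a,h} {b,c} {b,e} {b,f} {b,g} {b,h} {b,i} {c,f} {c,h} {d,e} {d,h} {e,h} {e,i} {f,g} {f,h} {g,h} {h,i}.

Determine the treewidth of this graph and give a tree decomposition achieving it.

Treewidth 3.
Bags: B1 = {b, f, g, h}  B2 = {a, b, f, h}  B3 = {b, c, f, h}  B4 = {a, b, e, h}  B5 = {a, d, e, h}  B6 = {b, e, h, i}
Tree: B1–B2, B1–B3, B2–B4, B4–B5, B4–B6

The largest bag has 4 vertices, giving width 3; this decomposition certifies tw(G) ≤ 3. For the lower bound, the 4 vertices {a, d, e, h} are pairwise adjacent, and any tree decomposition puts a clique entirely inside one bag — forcing width ≥ 3. Therefore the treewidth is 3.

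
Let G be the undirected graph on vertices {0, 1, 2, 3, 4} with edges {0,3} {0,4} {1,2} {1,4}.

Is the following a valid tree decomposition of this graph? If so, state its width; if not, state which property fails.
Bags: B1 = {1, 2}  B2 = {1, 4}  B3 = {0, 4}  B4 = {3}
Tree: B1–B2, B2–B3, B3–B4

No — edge (0,3) lies in no bag.

A tree decomposition must satisfy three properties: every vertex lies in some bag; for every edge, both endpoints lie together in some bag; and for every vertex, the bags containing it form a connected subtree. Here edge (0,3) lies in no bag, so the decomposition is invalid.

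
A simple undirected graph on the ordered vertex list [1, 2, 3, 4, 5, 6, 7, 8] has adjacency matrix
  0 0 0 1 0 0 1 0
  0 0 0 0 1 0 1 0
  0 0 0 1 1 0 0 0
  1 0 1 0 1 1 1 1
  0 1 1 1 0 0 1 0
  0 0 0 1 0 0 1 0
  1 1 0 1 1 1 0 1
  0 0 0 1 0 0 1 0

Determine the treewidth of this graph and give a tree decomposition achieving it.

Treewidth 2.
Bags: B1 = {1, 4, 7}  B2 = {4, 5, 7}  B3 = {4, 6, 7}  B4 = {4, 7, 8}  B5 = {2, 5, 7}  B6 = {3, 4, 5}
Tree: B1–B2, B1–B3, B2–B4, B2–B5, B2–B6

The largest bag has 3 vertices, giving width 2; this decomposition certifies tw(G) ≤ 2. On the other hand G contains the 3-clique {2, 5, 7}. A clique must lie in a single bag of any decomposition, so no decomposition can have width below 2. The upper and lower bounds meet at 2, so that is the treewidth.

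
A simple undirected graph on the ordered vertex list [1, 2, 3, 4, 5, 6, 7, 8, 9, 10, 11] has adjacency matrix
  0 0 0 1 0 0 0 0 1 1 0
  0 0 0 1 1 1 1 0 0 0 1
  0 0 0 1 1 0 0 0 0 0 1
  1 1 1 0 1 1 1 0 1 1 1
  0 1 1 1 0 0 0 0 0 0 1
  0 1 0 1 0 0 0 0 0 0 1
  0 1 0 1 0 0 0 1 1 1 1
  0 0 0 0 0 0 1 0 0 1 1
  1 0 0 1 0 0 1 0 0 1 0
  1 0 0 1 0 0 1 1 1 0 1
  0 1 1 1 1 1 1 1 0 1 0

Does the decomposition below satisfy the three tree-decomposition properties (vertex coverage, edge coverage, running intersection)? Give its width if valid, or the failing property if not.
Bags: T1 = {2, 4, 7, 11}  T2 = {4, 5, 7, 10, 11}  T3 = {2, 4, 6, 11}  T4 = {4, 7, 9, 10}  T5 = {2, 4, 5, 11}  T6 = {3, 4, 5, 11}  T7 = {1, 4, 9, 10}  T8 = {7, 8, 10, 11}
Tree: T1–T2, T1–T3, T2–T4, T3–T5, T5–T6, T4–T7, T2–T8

A tree decomposition must satisfy three properties: every vertex lies in some bag; for every edge, both endpoints lie together in some bag; and for every vertex, the bags containing it form a connected subtree. Here bags containing vertex 5 are not connected in the tree, so the decomposition is invalid.

No — bags containing vertex 5 are not connected in the tree.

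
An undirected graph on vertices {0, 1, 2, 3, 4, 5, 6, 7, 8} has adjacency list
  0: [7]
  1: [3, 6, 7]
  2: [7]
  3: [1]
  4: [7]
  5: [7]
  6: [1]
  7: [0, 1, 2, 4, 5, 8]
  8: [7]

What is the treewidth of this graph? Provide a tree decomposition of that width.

Each bag holds 2 vertices, so the decomposition has width 1, which upper-bounds the treewidth. Since G has at least one edge (e.g. 7–0), it is not an edgeless graph, so tw(G) ≥ 1. Hence tw(G) = 1 exactly.

Treewidth 1.
Bags: B1 = {0, 7}  B2 = {5, 7}  B3 = {1, 7}  B4 = {1, 3}  B5 = {7, 8}  B6 = {1, 6}  B7 = {4, 7}  B8 = {2, 7}
Tree: B1–B2, B2–B3, B3–B4, B3–B5, B4–B6, B3–B7, B2–B8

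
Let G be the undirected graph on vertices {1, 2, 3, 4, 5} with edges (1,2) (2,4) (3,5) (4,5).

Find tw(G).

A width-1 tree decomposition is:
Bags: B1 = {3, 5}  B2 = {4, 5}  B3 = {2, 4}  B4 = {1, 2}
Tree: B1–B2, B2–B3, B3–B4
The largest bag has 2 vertices, giving width 1; this decomposition certifies tw(G) ≤ 1. Any graph with an edge has treewidth ≥ 1, and G has the edge 3–5. The upper and lower bounds meet at 1, so that is the treewidth.

1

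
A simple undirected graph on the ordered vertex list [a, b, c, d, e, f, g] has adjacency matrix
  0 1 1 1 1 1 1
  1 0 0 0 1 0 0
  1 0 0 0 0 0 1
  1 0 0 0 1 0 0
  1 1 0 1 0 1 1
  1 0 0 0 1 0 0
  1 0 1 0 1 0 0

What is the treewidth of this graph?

A width-2 tree decomposition is:
Bags: B1 = {a, e, g}  B2 = {a, c, g}  B3 = {a, d, e}  B4 = {a, b, e}  B5 = {a, e, f}
Tree: B1–B2, B1–B3, B3–B4, B3–B5
Each bag holds 3 vertices, so the decomposition has width 2, which upper-bounds the treewidth. For the lower bound, the 3 vertices {a, d, e} are pairwise adjacent, and any tree decomposition puts a clique entirely inside one bag — forcing width ≥ 2. Combining the bounds, tw(G) = 2.

2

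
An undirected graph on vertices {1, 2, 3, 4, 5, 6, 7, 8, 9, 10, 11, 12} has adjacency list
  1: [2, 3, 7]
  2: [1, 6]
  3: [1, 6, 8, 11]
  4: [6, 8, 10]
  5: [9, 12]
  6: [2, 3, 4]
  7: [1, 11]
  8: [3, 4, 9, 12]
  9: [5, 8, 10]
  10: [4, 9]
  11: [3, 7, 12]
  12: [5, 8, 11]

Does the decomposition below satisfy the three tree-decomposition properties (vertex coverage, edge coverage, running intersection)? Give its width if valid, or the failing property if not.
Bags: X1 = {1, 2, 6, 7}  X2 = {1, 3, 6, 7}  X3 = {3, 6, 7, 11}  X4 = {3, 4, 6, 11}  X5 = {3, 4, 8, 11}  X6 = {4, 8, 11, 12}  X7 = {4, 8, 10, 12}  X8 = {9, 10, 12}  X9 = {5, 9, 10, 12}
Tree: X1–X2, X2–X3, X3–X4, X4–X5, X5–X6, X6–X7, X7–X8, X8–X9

A tree decomposition must satisfy three properties: every vertex lies in some bag; for every edge, both endpoints lie together in some bag; and for every vertex, the bags containing it form a connected subtree. Here edge (8,9) lies in no bag, so the decomposition is invalid.

No — edge (8,9) lies in no bag.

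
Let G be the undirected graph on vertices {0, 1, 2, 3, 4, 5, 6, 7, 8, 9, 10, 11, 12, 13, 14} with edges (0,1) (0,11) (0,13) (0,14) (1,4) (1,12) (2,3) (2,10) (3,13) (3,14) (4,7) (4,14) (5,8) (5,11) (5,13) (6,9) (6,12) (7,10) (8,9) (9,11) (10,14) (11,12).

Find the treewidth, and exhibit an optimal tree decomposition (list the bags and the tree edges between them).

Each bag holds 4 vertices, so the decomposition has width 3, which upper-bounds the treewidth. For the lower bound: the 4 vertex sets {2,7,10}, {3}, {14}, {0,1,4,13} are disjoint, each induces a connected subgraph, and every pair is joined by at least one edge of G. Contracting each set to a single vertex therefore yields K_{4} as a minor, and since treewidth is minor-monotone, tw(G) ≥ tw(K_{4}) = 3. Combining the bounds, tw(G) = 3.

Treewidth 3.
One such decomposition:
Bags: B1 = {2, 3, 7, 10}  B2 = {3, 7, 10, 14}  B3 = {3, 4, 7, 14}  B4 = {3, 4, 13, 14}  B5 = {0, 4, 13, 14}  B6 = {0, 1, 4, 13}  B7 = {0, 1, 5, 13}  B8 = {0, 1, 5, 11}  B9 = {1, 5, 11, 12}  B10 = {5, 8, 11, 12}  B11 = {8, 9, 11, 12}  B12 = {6, 8, 9, 12}
Tree: B1–B2, B2–B3, B3–B4, B4–B5, B5–B6, B6–B7, B7–B8, B8–B9, B9–B10, B10–B11, B11–B12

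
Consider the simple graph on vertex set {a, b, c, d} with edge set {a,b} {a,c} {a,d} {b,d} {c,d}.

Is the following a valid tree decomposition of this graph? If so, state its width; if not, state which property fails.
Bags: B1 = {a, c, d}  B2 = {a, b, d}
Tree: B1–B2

Vertex coverage: the bags together contain {a, b, c, d}, the full vertex set. Edge coverage: each edge of G has both endpoints in at least one bag. Running intersection: for every vertex, the bags containing it form a connected subtree. All three properties hold, so this is a valid tree decomposition of width max|bag| − 1 = 2, and hence tw(G) ≤ 2.

Yes; width 2.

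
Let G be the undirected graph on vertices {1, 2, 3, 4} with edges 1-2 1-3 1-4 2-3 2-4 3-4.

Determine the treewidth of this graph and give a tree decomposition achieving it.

With just one bag of size 4, the width is 4 − 1 = 3, so tw(G) ≤ 3. On the other hand G contains the 4-clique {1, 2, 3, 4}. A clique must lie in a single bag of any decomposition, so no decomposition can have width below 3. Hence tw(G) = 3 exactly.

Treewidth 3.
One such decomposition:
Bags: B1 = {1, 2, 3, 4}
Tree: (single bag)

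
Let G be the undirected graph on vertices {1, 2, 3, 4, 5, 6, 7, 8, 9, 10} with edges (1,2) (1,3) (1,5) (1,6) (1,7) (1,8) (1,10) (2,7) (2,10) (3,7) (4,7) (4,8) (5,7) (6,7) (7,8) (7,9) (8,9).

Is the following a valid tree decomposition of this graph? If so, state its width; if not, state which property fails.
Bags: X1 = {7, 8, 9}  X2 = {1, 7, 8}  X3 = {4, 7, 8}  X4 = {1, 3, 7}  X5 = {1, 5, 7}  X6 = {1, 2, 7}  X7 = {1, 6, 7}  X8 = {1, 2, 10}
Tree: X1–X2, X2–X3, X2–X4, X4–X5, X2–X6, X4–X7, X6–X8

Vertex coverage: the bags together contain {1, 2, 3, 4, 5, 6, 7, 8, 9, 10}, the full vertex set. Edge coverage: each edge of G has both endpoints in at least one bag. Running intersection: for every vertex, the bags containing it form a connected subtree. All three properties hold, so this is a valid tree decomposition of width max|bag| − 1 = 2, and hence tw(G) ≤ 2.

Yes; width 2.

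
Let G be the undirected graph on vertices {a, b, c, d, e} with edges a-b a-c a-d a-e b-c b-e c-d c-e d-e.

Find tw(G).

A width-3 tree decomposition is:
Bags: B1 = {a, b, c, e}  B2 = {a, c, d, e}
Tree: B1–B2
The largest bag has 4 vertices, giving width 3; this decomposition certifies tw(G) ≤ 3. Conversely, {a, c, d, e} is a clique of size 4, and the vertices of any clique must share a bag in every tree decomposition; so some bag has ≥ 4 vertices and tw(G) ≥ 3. The upper and lower bounds meet at 3, so that is the treewidth.

3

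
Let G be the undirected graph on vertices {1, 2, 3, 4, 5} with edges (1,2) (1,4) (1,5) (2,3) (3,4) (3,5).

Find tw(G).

A width-2 tree decomposition is:
Bags: B1 = {1, 3, 4}  B2 = {1, 3, 5}  B3 = {1, 2, 3}
Tree: B1–B2, B2–B3
The largest bag has 3 vertices, giving width 2; this decomposition certifies tw(G) ≤ 2. For the lower bound, G contains the cycle 4–3–5–1–4, so G is not a forest; only forests have treewidth ≤ 1, hence tw(G) ≥ 2. The upper and lower bounds meet at 2, so that is the treewidth.

2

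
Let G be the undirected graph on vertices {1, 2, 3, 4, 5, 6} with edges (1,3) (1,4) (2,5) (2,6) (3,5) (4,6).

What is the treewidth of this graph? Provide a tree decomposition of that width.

The largest bag has 3 vertices, giving width 2; this decomposition certifies tw(G) ≤ 2. Since 3–5–2–6–4–1–3 is a cycle in G, G is not acyclic. Forests are exactly the graphs of treewidth ≤ 1, so tw(G) ≥ 2. Combining the bounds, tw(G) = 2.

Treewidth 2.
One such decomposition:
Bags: B1 = {2, 3, 5}  B2 = {2, 3, 6}  B3 = {3, 4, 6}  B4 = {1, 3, 4}
Tree: B1–B2, B2–B3, B3–B4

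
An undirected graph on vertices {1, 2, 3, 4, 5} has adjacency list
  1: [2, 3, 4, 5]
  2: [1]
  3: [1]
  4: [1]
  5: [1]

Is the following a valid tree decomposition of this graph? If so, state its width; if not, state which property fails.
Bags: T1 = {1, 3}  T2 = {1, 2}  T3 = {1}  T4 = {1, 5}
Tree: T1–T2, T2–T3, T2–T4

A tree decomposition must satisfy three properties: every vertex lies in some bag; for every edge, both endpoints lie together in some bag; and for every vertex, the bags containing it form a connected subtree. Here vertex 4 appears in no bag, so the decomposition is invalid.

No — vertex 4 appears in no bag.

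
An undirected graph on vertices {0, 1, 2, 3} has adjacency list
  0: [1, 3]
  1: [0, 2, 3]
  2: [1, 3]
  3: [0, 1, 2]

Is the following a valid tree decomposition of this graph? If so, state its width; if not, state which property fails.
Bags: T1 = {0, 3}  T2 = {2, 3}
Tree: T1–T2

A tree decomposition must satisfy three properties: every vertex lies in some bag; for every edge, both endpoints lie together in some bag; and for every vertex, the bags containing it form a connected subtree. Here vertex 1 appears in no bag, so the decomposition is invalid.

No — vertex 1 appears in no bag.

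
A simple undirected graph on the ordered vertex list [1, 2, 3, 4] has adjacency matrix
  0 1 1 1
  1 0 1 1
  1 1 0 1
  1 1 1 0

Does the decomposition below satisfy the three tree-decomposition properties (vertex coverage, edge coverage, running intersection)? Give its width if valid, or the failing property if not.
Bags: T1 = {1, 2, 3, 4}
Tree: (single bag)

Every vertex of G appears in some bag (union = {1, 2, 3, 4}); every edge is covered by a bag; and for each vertex v the set of bags containing v is connected in the bag tree. The decomposition is therefore valid. The largest bag has 4 vertices, so the width is 3.

Yes; width 3.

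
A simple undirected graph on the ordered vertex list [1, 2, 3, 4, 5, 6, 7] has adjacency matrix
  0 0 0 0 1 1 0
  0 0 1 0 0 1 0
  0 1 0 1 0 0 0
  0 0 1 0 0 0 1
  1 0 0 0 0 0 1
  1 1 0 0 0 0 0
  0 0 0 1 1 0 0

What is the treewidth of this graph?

2

A width-2 tree decomposition is:
Bags: B1 = {1, 5, 7}  B2 = {1, 6, 7}  B3 = {2, 6, 7}  B4 = {2, 3, 7}  B5 = {3, 4, 7}
Tree: B1–B2, B2–B3, B3–B4, B4–B5
The largest bag has 3 vertices, giving width 2; this decomposition certifies tw(G) ≤ 2. For the lower bound, G contains the cycle 7–5–1–6–2–3–4–7, so G is not a forest; only forests have treewidth ≤ 1, hence tw(G) ≥ 2. Hence tw(G) = 2 exactly.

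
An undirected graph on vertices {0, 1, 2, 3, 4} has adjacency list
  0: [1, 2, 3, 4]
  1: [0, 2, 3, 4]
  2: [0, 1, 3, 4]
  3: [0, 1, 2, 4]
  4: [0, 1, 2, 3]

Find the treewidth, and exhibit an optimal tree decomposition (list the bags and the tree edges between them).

A single bag containing all 5 vertices is trivially a valid decomposition of width 4. For the lower bound, the 5 vertices {0, 1, 2, 3, 4} are pairwise adjacent, and any tree decomposition puts a clique entirely inside one bag — forcing width ≥ 4. Combining the bounds, tw(G) = 4.

Treewidth 4.
Bags: B1 = {0, 1, 2, 3, 4}
Tree: (single bag)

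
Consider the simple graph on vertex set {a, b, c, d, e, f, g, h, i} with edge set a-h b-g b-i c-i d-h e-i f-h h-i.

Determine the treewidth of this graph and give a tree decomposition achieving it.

Treewidth 1.
Bags: B1 = {f, h}  B2 = {a, h}  B3 = {h, i}  B4 = {c, i}  B5 = {b, i}  B6 = {b, g}  B7 = {d, h}  B8 = {e, i}
Tree: B1–B2, B2–B3, B3–B4, B4–B5, B5–B6, B2–B7, B4–B8

The largest bag has 2 vertices, giving width 1; this decomposition certifies tw(G) ≤ 1. G has an edge, so its treewidth is at least 1. Hence tw(G) = 1 exactly.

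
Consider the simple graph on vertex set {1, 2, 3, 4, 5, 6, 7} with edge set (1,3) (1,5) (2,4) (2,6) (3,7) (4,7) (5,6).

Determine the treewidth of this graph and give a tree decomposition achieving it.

Each bag holds 3 vertices, so the decomposition has width 2, which upper-bounds the treewidth. The edges 3–1–5–6–2–4–7–3 form a cycle, so G is not a tree and its treewidth is at least 2. Combining the bounds, tw(G) = 2.

Treewidth 2.
One such decomposition:
Bags: B1 = {1, 3, 5}  B2 = {3, 5, 6}  B3 = {2, 3, 6}  B4 = {2, 3, 4}  B5 = {3, 4, 7}
Tree: B1–B2, B2–B3, B3–B4, B4–B5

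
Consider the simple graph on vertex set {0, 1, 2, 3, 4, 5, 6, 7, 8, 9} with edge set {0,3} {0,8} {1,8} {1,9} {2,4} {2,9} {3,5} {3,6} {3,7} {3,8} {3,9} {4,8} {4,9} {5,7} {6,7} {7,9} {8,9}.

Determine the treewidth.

2

A width-2 tree decomposition is:
Bags: B1 = {3, 7, 9}  B2 = {3, 8, 9}  B3 = {4, 8, 9}  B4 = {0, 3, 8}  B5 = {1, 8, 9}  B6 = {3, 5, 7}  B7 = {2, 4, 9}  B8 = {3, 6, 7}
Tree: B1–B2, B2–B3, B2–B4, B2–B5, B1–B6, B3–B7, B1–B8
The largest bag has 3 vertices, giving width 2; this decomposition certifies tw(G) ≤ 2. Conversely, {1, 8, 9} is a clique of size 3, and the vertices of any clique must share a bag in every tree decomposition; so some bag has ≥ 3 vertices and tw(G) ≥ 2. Hence tw(G) = 2 exactly.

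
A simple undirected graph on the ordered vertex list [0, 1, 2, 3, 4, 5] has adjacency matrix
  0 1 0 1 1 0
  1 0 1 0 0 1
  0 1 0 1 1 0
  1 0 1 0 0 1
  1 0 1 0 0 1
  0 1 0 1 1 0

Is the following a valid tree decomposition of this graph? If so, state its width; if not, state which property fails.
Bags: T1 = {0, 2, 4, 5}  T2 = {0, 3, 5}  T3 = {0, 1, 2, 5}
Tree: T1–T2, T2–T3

No — edge (2,3) lies in no bag.

A tree decomposition must satisfy three properties: every vertex lies in some bag; for every edge, both endpoints lie together in some bag; and for every vertex, the bags containing it form a connected subtree. Here edge (2,3) lies in no bag, so the decomposition is invalid.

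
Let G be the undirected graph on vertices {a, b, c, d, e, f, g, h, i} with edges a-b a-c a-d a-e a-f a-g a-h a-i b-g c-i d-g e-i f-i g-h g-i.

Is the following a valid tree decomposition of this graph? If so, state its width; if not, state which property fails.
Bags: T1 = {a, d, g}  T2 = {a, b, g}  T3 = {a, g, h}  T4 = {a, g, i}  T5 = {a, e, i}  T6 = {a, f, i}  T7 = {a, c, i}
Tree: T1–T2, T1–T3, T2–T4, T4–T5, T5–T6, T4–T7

Yes; width 2.

Checking the three conditions: (i) the bags cover all of {a, b, c, d, e, f, g, h, i}; (ii) for each edge, some bag contains both endpoints; (iii) the bags containing any fixed vertex form a subtree. All hold, so the decomposition is valid with width 3 − 1 = 2.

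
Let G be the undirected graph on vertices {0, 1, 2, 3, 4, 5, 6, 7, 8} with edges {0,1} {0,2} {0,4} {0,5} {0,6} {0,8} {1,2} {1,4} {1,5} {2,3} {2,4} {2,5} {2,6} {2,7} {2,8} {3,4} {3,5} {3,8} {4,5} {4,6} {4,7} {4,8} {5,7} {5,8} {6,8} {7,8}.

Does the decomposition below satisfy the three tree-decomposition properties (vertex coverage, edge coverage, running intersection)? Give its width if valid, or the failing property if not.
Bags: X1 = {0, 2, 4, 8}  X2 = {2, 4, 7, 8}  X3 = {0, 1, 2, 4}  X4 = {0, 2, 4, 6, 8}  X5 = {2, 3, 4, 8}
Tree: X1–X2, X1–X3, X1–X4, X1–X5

A tree decomposition must satisfy three properties: every vertex lies in some bag; for every edge, both endpoints lie together in some bag; and for every vertex, the bags containing it form a connected subtree. Here vertex 5 appears in no bag, so the decomposition is invalid.

No — vertex 5 appears in no bag.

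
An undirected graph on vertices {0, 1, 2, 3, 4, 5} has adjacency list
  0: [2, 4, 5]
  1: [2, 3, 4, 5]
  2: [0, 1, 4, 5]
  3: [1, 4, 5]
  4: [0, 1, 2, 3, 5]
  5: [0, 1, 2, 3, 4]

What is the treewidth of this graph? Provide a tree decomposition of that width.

Treewidth 3.
One such decomposition:
Bags: B1 = {1, 2, 4, 5}  B2 = {0, 2, 4, 5}  B3 = {1, 3, 4, 5}
Tree: B1–B2, B1–B3

Each bag holds 4 vertices, so the decomposition has width 3, which upper-bounds the treewidth. For the lower bound, the 4 vertices {0, 2, 4, 5} are pairwise adjacent, and any tree decomposition puts a clique entirely inside one bag — forcing width ≥ 3. Hence tw(G) = 3 exactly.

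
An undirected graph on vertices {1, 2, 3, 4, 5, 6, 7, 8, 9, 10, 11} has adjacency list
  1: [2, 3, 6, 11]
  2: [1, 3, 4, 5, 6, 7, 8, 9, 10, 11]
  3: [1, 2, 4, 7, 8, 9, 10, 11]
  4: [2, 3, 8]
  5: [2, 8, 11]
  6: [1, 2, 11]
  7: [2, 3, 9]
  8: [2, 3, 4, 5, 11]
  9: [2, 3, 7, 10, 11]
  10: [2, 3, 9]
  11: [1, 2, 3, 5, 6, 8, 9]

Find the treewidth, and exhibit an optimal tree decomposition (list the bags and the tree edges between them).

Each bag holds 4 vertices, so the decomposition has width 3, which upper-bounds the treewidth. For the lower bound, the 4 vertices {2, 3, 8, 11} are pairwise adjacent, and any tree decomposition puts a clique entirely inside one bag — forcing width ≥ 3. Combining the bounds, tw(G) = 3.

Treewidth 3.
Bags: B1 = {2, 3, 9, 11}  B2 = {2, 3, 8, 11}  B3 = {2, 3, 7, 9}  B4 = {2, 5, 8, 11}  B5 = {1, 2, 3, 11}  B6 = {2, 3, 9, 10}  B7 = {2, 3, 4, 8}  B8 = {1, 2, 6, 11}
Tree: B1–B2, B1–B3, B2–B4, B2–B5, B1–B6, B2–B7, B5–B8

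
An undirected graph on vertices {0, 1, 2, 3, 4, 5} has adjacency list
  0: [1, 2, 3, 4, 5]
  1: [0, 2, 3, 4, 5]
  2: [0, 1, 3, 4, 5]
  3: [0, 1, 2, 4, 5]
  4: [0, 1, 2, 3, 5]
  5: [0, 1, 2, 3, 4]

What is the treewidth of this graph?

5

A width-5 tree decomposition is:
Bags: B1 = {0, 1, 2, 3, 4, 5}
Tree: (single bag)
With just one bag of size 6, the width is 6 − 1 = 5, so tw(G) ≤ 5. On the other hand G contains the 6-clique {0, 1, 2, 3, 4, 5}. A clique must lie in a single bag of any decomposition, so no decomposition can have width below 5. The upper and lower bounds meet at 5, so that is the treewidth.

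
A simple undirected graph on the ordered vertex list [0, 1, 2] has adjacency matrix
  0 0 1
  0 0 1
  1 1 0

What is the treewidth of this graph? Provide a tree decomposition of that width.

Each bag holds 2 vertices, so the decomposition has width 1, which upper-bounds the treewidth. G has an edge, so its treewidth is at least 1. Therefore the treewidth is 1.

Treewidth 1.
One such decomposition:
Bags: B1 = {1, 2}  B2 = {0, 2}
Tree: B1–B2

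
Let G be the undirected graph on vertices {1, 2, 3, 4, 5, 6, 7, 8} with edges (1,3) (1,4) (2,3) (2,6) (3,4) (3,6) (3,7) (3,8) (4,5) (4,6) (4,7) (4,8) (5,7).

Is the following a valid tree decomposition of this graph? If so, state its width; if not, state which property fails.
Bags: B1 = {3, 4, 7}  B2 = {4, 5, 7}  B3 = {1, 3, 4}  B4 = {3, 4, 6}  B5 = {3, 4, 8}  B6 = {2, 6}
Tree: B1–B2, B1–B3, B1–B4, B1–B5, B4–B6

A tree decomposition must satisfy three properties: every vertex lies in some bag; for every edge, both endpoints lie together in some bag; and for every vertex, the bags containing it form a connected subtree. Here edge (3,2) lies in no bag, so the decomposition is invalid.

No — edge (3,2) lies in no bag.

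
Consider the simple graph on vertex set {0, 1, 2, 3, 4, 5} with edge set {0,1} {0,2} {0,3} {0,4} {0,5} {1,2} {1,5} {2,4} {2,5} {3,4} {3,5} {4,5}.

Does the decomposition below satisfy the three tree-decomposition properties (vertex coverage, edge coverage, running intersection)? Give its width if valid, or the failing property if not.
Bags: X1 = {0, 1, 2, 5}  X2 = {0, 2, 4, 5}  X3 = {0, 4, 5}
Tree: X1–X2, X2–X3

A tree decomposition must satisfy three properties: every vertex lies in some bag; for every edge, both endpoints lie together in some bag; and for every vertex, the bags containing it form a connected subtree. Here vertex 3 appears in no bag, so the decomposition is invalid.

No — vertex 3 appears in no bag.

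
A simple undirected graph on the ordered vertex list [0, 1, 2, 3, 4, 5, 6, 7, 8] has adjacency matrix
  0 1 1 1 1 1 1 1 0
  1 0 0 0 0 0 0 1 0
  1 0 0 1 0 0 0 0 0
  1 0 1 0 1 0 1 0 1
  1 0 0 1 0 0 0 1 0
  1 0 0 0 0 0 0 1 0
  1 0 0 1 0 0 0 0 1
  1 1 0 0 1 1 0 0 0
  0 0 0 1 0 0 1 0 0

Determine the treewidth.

A width-2 tree decomposition is:
Bags: B1 = {3, 6, 8}  B2 = {0, 3, 6}  B3 = {0, 3, 4}  B4 = {0, 4, 7}  B5 = {0, 5, 7}  B6 = {0, 2, 3}  B7 = {0, 1, 7}
Tree: B1–B2, B2–B3, B3–B4, B4–B5, B2–B6, B4–B7
The largest bag has 3 vertices, giving width 2; this decomposition certifies tw(G) ≤ 2. Conversely, {0, 1, 7} is a clique of size 3, and the vertices of any clique must share a bag in every tree decomposition; so some bag has ≥ 3 vertices and tw(G) ≥ 2. Combining the bounds, tw(G) = 2.

2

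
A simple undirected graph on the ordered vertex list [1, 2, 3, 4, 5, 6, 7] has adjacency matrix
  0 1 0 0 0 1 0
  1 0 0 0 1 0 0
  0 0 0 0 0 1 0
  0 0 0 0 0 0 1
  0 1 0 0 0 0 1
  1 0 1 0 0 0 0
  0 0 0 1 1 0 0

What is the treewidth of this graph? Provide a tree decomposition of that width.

Treewidth 1.
Bags: B1 = {3, 6}  B2 = {1, 6}  B3 = {1, 2}  B4 = {2, 5}  B5 = {5, 7}  B6 = {4, 7}
Tree: B1–B2, B2–B3, B3–B4, B4–B5, B5–B6

Every bag has size at most 2, so the width is 2 − 1 = 1 and tw(G) ≤ 1. Any graph with an edge has treewidth ≥ 1, and G has the edge 3–6. Hence tw(G) = 1 exactly.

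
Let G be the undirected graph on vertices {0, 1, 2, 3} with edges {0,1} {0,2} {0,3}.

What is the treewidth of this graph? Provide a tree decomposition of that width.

Treewidth 1.
One such decomposition:
Bags: B1 = {0, 1}  B2 = {0, 3}  B3 = {0, 2}
Tree: B1–B2, B1–B3

Every bag has size at most 2, so the width is 2 − 1 = 1 and tw(G) ≤ 1. Since G has at least one edge (e.g. 0–1), it is not an edgeless graph, so tw(G) ≥ 1. Therefore the treewidth is 1.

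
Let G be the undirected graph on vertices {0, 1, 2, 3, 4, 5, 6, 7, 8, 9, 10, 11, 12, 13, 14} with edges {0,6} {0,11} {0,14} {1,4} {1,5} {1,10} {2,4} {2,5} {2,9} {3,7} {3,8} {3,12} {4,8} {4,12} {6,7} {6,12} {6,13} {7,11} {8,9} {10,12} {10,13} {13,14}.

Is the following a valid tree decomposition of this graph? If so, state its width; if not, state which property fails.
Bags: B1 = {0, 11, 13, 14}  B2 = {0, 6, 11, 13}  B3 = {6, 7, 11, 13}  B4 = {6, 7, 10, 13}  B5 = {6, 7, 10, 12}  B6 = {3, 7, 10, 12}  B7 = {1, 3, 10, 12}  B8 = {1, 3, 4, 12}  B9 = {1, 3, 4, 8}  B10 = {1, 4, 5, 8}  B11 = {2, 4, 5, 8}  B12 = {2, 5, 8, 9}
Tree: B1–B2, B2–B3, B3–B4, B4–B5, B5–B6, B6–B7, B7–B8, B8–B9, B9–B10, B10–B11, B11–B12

Yes; width 3.

Every vertex of G appears in some bag (union = {0, 1, 2, 3, 4, 5, 6, 7, 8, 9, 10, 11, 12, 13, 14}); every edge is covered by a bag; and for each vertex v the set of bags containing v is connected in the bag tree. The decomposition is therefore valid. The largest bag has 4 vertices, so the width is 3.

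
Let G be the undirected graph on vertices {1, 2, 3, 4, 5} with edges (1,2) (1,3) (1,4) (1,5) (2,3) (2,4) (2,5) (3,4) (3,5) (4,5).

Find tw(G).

A width-4 tree decomposition is:
Bags: B1 = {1, 2, 3, 4, 5}
Tree: (single bag)
With just one bag of size 5, the width is 5 − 1 = 4, so tw(G) ≤ 4. For the lower bound, the 5 vertices {1, 2, 3, 4, 5} are pairwise adjacent, and any tree decomposition puts a clique entirely inside one bag — forcing width ≥ 4. Combining the bounds, tw(G) = 4.

4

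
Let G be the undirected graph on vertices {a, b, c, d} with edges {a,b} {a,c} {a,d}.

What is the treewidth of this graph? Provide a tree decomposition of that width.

Treewidth 1.
One such decomposition:
Bags: B1 = {a, d}  B2 = {a, b}  B3 = {a, c}
Tree: B1–B2, B1–B3

Each bag holds 2 vertices, so the decomposition has width 1, which upper-bounds the treewidth. Any graph with an edge has treewidth ≥ 1, and G has the edge d–a. Therefore the treewidth is 1.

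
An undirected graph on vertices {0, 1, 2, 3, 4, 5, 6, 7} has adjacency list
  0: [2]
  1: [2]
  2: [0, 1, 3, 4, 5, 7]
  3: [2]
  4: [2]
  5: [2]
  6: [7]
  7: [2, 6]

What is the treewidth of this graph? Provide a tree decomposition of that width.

Each bag holds 2 vertices, so the decomposition has width 1, which upper-bounds the treewidth. Any graph with an edge has treewidth ≥ 1, and G has the edge 7–2. Hence tw(G) = 1 exactly.

Treewidth 1.
One such decomposition:
Bags: B1 = {2, 7}  B2 = {2, 5}  B3 = {1, 2}  B4 = {2, 4}  B5 = {6, 7}  B6 = {0, 2}  B7 = {2, 3}
Tree: B1–B2, B1–B3, B3–B4, B1–B5, B1–B6, B3–B7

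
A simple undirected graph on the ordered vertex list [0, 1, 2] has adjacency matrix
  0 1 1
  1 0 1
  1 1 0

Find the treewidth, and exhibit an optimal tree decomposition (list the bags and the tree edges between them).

With just one bag of size 3, the width is 3 − 1 = 2, so tw(G) ≤ 2. For the lower bound, the 3 vertices {0, 1, 2} are pairwise adjacent, and any tree decomposition puts a clique entirely inside one bag — forcing width ≥ 2. The upper and lower bounds meet at 2, so that is the treewidth.

Treewidth 2.
Bags: B1 = {0, 1, 2}
Tree: (single bag)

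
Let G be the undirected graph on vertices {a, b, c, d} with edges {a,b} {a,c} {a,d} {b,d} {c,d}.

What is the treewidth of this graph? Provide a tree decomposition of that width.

Every bag has size at most 3, so the width is 3 − 1 = 2 and tw(G) ≤ 2. Conversely, {a, c, d} is a clique of size 3, and the vertices of any clique must share a bag in every tree decomposition; so some bag has ≥ 3 vertices and tw(G) ≥ 2. Hence tw(G) = 2 exactly.

Treewidth 2.
One optimal decomposition is:
Bags: B1 = {a, b, d}  B2 = {a, c, d}
Tree: B1–B2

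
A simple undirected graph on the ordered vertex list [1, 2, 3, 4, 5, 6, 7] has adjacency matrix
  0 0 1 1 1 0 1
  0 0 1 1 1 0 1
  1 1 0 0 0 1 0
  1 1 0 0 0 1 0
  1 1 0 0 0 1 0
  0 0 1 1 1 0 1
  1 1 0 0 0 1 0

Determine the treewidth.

3

A width-3 tree decomposition is:
Bags: B1 = {1, 2, 3, 6}  B2 = {1, 2, 6, 7}  B3 = {1, 2, 5, 6}  B4 = {1, 2, 4, 6}
Tree: B1–B2, B2–B3, B3–B4
Every bag has size at most 4, so the width is 4 − 1 = 3 and tw(G) ≤ 3. For the lower bound: the 4 vertex sets {3,6}, {1,7}, {2}, {5} are disjoint, each induces a connected subgraph, and every pair is joined by at least one edge of G. Contracting each set to a single vertex therefore yields K_{4} as a minor, and since treewidth is minor-monotone, tw(G) ≥ tw(K_{4}) = 3. Hence tw(G) = 3 exactly.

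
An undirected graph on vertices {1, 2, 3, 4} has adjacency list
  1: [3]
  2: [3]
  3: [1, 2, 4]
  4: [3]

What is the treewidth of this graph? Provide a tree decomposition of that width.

Treewidth 1.
Bags: B1 = {3, 4}  B2 = {2, 3}  B3 = {1, 3}
Tree: B1–B2, B2–B3

Every bag has size at most 2, so the width is 2 − 1 = 1 and tw(G) ≤ 1. G has an edge, so its treewidth is at least 1. Hence tw(G) = 1 exactly.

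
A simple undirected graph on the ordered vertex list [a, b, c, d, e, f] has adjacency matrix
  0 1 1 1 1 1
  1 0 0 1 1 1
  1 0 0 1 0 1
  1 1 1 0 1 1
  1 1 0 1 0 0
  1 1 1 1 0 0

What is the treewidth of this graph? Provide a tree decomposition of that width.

Every bag has size at most 4, so the width is 4 − 1 = 3 and tw(G) ≤ 3. Conversely, {a, b, d, e} is a clique of size 4, and the vertices of any clique must share a bag in every tree decomposition; so some bag has ≥ 4 vertices and tw(G) ≥ 3. Therefore the treewidth is 3.

Treewidth 3.
Bags: B1 = {a, b, d, e}  B2 = {a, b, d, f}  B3 = {a, c, d, f}
Tree: B1–B2, B2–B3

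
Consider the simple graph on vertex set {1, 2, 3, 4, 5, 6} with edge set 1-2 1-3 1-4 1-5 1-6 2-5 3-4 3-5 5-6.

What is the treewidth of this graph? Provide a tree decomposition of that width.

Each bag holds 3 vertices, so the decomposition has width 2, which upper-bounds the treewidth. Conversely, {1, 3, 4} is a clique of size 3, and the vertices of any clique must share a bag in every tree decomposition; so some bag has ≥ 3 vertices and tw(G) ≥ 2. Hence tw(G) = 2 exactly.

Treewidth 2.
One optimal decomposition is:
Bags: B1 = {1, 2, 5}  B2 = {1, 3, 5}  B3 = {1, 3, 4}  B4 = {1, 5, 6}
Tree: B1–B2, B2–B3, B1–B4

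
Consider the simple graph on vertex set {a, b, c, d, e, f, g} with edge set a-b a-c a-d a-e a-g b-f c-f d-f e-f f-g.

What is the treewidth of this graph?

A width-2 tree decomposition is:
Bags: B1 = {a, b, f}  B2 = {a, d, f}  B3 = {a, f, g}  B4 = {a, e, f}  B5 = {a, c, f}
Tree: B1–B2, B2–B3, B3–B4, B4–B5
Every bag has size at most 3, so the width is 3 − 1 = 2 and tw(G) ≤ 2. Since a–b–f–d–a is a cycle in G, G is not acyclic. Forests are exactly the graphs of treewidth ≤ 1, so tw(G) ≥ 2. Therefore the treewidth is 2.

2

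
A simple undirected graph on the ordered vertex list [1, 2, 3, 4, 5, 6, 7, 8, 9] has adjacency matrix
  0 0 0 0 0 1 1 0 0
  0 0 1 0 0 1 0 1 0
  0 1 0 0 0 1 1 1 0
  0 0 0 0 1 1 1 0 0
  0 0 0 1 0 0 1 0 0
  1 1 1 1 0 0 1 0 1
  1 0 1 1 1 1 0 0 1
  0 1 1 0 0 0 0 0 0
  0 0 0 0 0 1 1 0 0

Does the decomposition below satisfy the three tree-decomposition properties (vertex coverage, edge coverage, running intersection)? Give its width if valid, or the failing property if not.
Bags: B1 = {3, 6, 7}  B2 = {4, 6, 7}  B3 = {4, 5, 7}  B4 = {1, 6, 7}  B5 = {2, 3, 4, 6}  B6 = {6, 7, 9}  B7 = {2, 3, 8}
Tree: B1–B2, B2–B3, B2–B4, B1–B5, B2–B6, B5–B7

A tree decomposition must satisfy three properties: every vertex lies in some bag; for every edge, both endpoints lie together in some bag; and for every vertex, the bags containing it form a connected subtree. Here bags containing vertex 4 are not connected in the tree, so the decomposition is invalid.

No — bags containing vertex 4 are not connected in the tree.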